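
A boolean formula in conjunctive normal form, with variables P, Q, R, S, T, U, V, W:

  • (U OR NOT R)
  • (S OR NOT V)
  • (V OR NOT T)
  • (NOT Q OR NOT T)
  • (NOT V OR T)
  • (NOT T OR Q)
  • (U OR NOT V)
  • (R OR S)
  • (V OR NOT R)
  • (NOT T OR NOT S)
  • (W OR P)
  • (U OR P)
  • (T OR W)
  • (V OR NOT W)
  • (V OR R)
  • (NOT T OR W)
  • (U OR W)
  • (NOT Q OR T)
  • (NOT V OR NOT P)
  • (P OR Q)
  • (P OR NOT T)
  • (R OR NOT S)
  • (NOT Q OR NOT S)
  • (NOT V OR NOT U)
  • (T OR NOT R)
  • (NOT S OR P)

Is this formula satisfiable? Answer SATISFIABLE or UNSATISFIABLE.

UNSATISFIABLE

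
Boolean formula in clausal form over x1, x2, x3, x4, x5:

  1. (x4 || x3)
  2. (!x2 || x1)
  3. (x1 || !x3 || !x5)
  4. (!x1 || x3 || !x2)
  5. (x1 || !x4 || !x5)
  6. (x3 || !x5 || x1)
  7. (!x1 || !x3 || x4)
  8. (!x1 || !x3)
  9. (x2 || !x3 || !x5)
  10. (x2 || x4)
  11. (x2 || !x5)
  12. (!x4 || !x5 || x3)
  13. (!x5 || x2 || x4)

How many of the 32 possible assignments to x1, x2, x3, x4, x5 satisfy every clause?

Satisfying assignments:
  x1=F x2=F x3=F x4=T x5=F
  x1=F x2=F x3=T x4=T x5=F
  x1=T x2=F x3=F x4=T x5=F
That's 3 in total.

3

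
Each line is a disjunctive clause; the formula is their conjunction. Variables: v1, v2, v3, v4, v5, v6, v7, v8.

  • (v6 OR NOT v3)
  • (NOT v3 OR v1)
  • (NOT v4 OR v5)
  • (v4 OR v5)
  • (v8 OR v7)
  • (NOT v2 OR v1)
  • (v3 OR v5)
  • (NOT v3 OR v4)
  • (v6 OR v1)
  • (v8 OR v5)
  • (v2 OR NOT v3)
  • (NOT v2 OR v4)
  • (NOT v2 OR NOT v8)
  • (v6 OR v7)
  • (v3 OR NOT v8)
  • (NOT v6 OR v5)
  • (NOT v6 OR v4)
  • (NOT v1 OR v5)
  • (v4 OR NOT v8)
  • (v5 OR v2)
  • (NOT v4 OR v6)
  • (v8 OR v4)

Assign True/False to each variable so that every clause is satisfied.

Pure literal: v5 appears only positively; assign v5 = True.
Pure literal: v7 appears only positively; assign v7 = True.
Branch on v1: take v1 = True.
For the remaining variables, v2 = True, v3 = True, v4 = True, v6 = True, v8 = False works.

v1=T, v2=T, v3=T, v4=T, v5=T, v6=T, v7=T, v8=F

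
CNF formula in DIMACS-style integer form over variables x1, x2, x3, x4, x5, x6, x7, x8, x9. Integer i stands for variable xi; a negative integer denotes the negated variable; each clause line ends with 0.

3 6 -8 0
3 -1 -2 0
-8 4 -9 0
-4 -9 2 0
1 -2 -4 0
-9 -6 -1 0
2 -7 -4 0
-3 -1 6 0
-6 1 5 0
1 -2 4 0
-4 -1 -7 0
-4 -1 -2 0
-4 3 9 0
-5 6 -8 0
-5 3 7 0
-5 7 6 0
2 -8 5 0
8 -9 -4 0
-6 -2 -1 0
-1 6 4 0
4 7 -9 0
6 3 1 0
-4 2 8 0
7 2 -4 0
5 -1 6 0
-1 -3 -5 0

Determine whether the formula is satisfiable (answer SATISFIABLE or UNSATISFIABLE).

Branch on x1: take x1 = False.
Set x2 = False and propagate.
Set x3 = True and propagate.
The remaining clauses are satisfied by x4 = False, x5 = False, x6 = False, x7 = True, x8 = False, x9 = True.
Every clause has at least one true literal under this assignment.
So x1=0, x2=0, x3=1, x4=0, x5=0, x6=0, x7=1, x8=0, x9=1 is a satisfying assignment.

SATISFIABLE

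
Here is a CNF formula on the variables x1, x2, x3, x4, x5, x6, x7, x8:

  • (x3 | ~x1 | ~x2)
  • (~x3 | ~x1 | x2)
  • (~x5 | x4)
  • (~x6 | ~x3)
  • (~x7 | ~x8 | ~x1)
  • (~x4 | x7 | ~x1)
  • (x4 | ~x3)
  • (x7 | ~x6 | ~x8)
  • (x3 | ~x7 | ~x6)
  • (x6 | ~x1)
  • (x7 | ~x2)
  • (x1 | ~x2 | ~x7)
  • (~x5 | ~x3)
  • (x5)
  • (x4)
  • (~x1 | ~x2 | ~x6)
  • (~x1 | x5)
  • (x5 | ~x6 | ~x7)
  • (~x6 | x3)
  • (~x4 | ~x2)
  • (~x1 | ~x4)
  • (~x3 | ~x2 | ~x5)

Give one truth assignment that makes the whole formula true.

x1=False, x2=False, x3=False, x4=True, x5=True, x6=False, x7=True, x8=True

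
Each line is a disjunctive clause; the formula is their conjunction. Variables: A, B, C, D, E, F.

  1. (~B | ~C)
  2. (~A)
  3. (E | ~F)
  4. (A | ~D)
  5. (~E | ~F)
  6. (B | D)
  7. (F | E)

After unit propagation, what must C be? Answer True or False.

Unit clause (~A) sets A = False.
In (~D | A), A is now false; ~D must hold, so D = False.
In (D | B), D is now false; B must hold, so B = True.
From (~C | ~B) and B = True: C = False.

False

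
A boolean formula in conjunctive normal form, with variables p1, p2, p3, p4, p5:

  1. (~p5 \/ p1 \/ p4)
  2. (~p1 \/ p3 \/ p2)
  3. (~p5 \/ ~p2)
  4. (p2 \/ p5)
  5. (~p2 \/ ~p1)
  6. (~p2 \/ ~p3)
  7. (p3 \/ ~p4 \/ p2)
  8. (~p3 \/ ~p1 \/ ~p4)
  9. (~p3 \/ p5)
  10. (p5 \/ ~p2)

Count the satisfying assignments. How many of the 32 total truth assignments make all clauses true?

Satisfying assignments:
  p1=F p2=F p3=T p4=T p5=T
  p1=T p2=F p3=T p4=F p5=T
That's 2 in total.

2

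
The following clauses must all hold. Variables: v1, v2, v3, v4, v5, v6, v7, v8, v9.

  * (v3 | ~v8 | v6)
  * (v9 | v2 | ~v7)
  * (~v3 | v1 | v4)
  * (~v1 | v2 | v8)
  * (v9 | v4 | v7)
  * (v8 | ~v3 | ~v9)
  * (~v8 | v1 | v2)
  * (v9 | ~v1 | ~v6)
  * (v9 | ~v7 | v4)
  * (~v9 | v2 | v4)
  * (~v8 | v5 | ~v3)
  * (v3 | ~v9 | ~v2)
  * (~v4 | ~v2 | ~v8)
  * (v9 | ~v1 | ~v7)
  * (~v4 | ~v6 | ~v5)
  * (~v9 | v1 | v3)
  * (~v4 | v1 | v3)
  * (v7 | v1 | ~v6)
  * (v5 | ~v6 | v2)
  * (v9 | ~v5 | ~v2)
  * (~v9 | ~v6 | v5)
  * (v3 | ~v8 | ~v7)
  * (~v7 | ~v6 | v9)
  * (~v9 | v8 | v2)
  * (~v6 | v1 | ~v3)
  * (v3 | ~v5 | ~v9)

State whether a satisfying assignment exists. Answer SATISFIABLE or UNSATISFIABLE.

SATISFIABLE

Try v1 = True.
Try v2 = True.
For the remaining variables, v3 = False, v4 = True, v5 = False, v6 = False, v7 = False, v8 = False, v9 = False works.
So v1=T, v2=T, v3=F, v4=T, v5=F, v6=F, v7=F, v8=F, v9=F is a satisfying assignment.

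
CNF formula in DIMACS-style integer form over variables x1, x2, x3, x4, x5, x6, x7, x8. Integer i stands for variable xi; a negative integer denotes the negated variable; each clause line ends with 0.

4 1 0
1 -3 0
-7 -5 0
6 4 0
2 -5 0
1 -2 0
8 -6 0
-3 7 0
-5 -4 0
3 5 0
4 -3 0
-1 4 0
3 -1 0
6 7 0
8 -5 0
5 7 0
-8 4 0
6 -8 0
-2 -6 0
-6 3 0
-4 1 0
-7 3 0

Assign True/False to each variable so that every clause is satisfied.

Branch on x1: take x1 = True.
  then x4 is forced to True.
  then x5 is forced to False.
  then x3 is forced to True.
  then x7 is forced to True.
Branch on x2: take x2 = True.
  then x6 is forced to False.
  then x8 is forced to False.
Every clause has at least one true literal under this assignment.

x1=T, x2=T, x3=T, x4=T, x5=F, x6=F, x7=T, x8=F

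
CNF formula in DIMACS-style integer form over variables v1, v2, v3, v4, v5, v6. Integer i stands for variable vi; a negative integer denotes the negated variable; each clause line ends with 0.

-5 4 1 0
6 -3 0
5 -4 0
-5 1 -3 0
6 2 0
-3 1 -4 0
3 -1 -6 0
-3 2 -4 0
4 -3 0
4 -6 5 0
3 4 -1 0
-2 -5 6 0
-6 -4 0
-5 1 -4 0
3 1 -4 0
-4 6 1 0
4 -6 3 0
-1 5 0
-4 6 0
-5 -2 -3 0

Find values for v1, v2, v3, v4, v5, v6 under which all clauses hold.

v1=False, v2=True, v3=False, v4=False, v5=False, v6=False

Check each clause:
  1. (v4 || v1 || !v5) — !v5 is true.
  2. (v6 || !v3) — !v3 is true.
  3. (v5 || !v4) — !v4 is true.
  4. (v1 || !v5 || !v3) — !v5 is true.
  5. (v6 || v2) — v2 is true.
  6. (v1 || !v3 || !v4) — !v4 is true.
  7. (!v1 || v3 || !v6) — !v6 is true.
  8. (!v4 || v2 || !v3) — v2 is true.
  9. (v4 || !v3) — !v3 is true.
  10. (!v6 || v5 || v4) — !v6 is true.
  11. (v4 || !v1 || v3) — !v1 is true.
  12. (!v2 || !v5 || v6) — !v5 is true.
  13. (!v6 || !v4) — !v6 is true.
  14. (v1 || !v4 || !v5) — !v5 is true.
  15. (v3 || v1 || !v4) — !v4 is true.
  16. (!v4 || v6 || v1) — !v4 is true.
  17. (!v6 || v3 || v4) — !v6 is true.
  18. (!v1 || v5) — !v1 is true.
  19. (!v4 || v6) — !v4 is true.
  20. (!v3 || !v5 || !v2) — !v5 is true.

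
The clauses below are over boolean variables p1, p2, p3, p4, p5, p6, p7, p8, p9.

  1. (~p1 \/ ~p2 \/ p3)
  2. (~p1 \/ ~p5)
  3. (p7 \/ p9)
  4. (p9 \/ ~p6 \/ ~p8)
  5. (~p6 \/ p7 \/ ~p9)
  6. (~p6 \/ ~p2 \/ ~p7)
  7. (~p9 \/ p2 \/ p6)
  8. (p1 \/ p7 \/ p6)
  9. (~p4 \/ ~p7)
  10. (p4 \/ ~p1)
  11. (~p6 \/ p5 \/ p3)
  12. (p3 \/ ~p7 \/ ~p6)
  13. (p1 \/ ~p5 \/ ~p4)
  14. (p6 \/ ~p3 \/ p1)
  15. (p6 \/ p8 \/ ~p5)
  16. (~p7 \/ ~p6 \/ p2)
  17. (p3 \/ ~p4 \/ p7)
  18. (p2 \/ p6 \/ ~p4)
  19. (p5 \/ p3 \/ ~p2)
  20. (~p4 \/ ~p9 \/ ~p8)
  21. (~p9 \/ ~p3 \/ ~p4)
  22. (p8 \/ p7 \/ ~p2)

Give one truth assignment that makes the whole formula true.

p1 = False  p2 = True  p3 = False  p4 = False  p5 = True  p6 = False  p7 = True  p8 = True  p9 = True

Check each clause:
  1. (~p2 \/ ~p1 \/ p3) — ~p1 is true.
  2. (~p5 \/ ~p1) — ~p1 is true.
  3. (p7 \/ p9) — p9 is true.
  4. (~p8 \/ p9 \/ ~p6) — p9 is true.
  5. (p7 \/ ~p9 \/ ~p6) — ~p6 is true.
  6. (~p6 \/ ~p7 \/ ~p2) — ~p6 is true.
  7. (p2 \/ ~p9 \/ p6) — p2 is true.
  8. (p7 \/ p6 \/ p1) — p7 is true.
  9. (~p4 \/ ~p7) — ~p4 is true.
  10. (~p1 \/ p4) — ~p1 is true.
  11. (p5 \/ ~p6 \/ p3) — ~p6 is true.
  12. (p3 \/ ~p6 \/ ~p7) — ~p6 is true.
  13. (p1 \/ ~p5 \/ ~p4) — ~p4 is true.
  14. (p1 \/ ~p3 \/ p6) — ~p3 is true.
  15. (p8 \/ ~p5 \/ p6) — p8 is true.
  16. (~p6 \/ ~p7 \/ p2) — p2 is true.
  17. (~p4 \/ p7 \/ p3) — ~p4 is true.
  18. (~p4 \/ p6 \/ p2) — p2 is true.
  19. (p5 \/ p3 \/ ~p2) — p5 is true.
  20. (~p8 \/ ~p4 \/ ~p9) — ~p4 is true.
  21. (~p9 \/ ~p4 \/ ~p3) — ~p4 is true.
  22. (p7 \/ p8 \/ ~p2) — p8 is true.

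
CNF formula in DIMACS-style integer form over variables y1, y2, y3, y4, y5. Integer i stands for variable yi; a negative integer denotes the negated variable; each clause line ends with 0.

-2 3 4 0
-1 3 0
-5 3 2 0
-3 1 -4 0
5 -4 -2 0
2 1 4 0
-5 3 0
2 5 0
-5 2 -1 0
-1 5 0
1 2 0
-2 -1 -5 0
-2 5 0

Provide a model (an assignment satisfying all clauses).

Set y1 = False and propagate.
  then y2 is forced to True.
  then y5 is forced to True.
  then y3 is forced to True.
  then y4 is forced to False.

y1=0, y2=1, y3=1, y4=0, y5=1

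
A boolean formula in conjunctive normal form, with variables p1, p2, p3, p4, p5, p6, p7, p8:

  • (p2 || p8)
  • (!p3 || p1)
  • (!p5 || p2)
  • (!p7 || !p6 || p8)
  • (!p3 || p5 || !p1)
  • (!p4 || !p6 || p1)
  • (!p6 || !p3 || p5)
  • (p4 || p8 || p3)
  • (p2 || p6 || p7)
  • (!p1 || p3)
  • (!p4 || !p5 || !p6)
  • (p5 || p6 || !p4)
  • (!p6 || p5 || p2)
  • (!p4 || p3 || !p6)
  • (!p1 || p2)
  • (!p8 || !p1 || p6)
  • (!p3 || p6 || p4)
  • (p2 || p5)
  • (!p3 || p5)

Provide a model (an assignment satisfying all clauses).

p1=F, p2=T, p3=F, p4=T, p5=T, p6=F, p7=T, p8=T

Check each clause:
  1. (p8 || p2) — p8 is true.
  2. (!p3 || p1) — !p3 is true.
  3. (p2 || !p5) — p2 is true.
  4. (p8 || !p6 || !p7) — p8 is true.
  5. (!p1 || !p3 || p5) — p5 is true.
  6. (!p4 || !p6 || p1) — !p6 is true.
  7. (p5 || !p3 || !p6) — !p3 is true.
  8. (p8 || p4 || p3) — p8 is true.
  9. (p7 || p6 || p2) — p2 is true.
  10. (!p1 || p3) — !p1 is true.
  11. (!p4 || !p5 || !p6) — !p6 is true.
  12. (p6 || !p4 || p5) — p5 is true.
  13. (p2 || p5 || !p6) — p2 is true.
  14. (p3 || !p6 || !p4) — !p6 is true.
  15. (!p1 || p2) — p2 is true.
  16. (!p1 || p6 || !p8) — !p1 is true.
  17. (p4 || p6 || !p3) — p4 is true.
  18. (p2 || p5) — p2 is true.
  19. (!p3 || p5) — !p3 is true.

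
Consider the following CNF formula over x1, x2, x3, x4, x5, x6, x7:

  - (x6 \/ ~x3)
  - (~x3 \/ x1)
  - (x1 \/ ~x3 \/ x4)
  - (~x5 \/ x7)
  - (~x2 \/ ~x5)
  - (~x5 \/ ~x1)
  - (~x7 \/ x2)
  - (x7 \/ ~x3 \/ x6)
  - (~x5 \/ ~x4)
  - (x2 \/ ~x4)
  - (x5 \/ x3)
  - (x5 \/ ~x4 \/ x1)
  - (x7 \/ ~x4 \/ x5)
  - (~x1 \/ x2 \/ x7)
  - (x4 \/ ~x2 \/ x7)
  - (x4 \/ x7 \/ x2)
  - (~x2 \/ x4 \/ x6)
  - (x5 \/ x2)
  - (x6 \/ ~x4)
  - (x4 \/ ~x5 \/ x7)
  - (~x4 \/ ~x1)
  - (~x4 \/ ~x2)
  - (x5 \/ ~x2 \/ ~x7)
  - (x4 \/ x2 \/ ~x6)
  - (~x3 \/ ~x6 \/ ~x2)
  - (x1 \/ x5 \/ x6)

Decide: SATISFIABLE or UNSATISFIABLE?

x4 = True:
  propagation gives x5=False, x2=True; an empty clause results — contradiction.
x4 = False:
  x2 = True:
    propagation gives x5=False, x3=True, x6=True; an empty clause results — contradiction.
  x2 = False:
    propagation gives x7=False; an empty clause results — contradiction.
Every branch closes, so no satisfying assignment exists.

UNSATISFIABLE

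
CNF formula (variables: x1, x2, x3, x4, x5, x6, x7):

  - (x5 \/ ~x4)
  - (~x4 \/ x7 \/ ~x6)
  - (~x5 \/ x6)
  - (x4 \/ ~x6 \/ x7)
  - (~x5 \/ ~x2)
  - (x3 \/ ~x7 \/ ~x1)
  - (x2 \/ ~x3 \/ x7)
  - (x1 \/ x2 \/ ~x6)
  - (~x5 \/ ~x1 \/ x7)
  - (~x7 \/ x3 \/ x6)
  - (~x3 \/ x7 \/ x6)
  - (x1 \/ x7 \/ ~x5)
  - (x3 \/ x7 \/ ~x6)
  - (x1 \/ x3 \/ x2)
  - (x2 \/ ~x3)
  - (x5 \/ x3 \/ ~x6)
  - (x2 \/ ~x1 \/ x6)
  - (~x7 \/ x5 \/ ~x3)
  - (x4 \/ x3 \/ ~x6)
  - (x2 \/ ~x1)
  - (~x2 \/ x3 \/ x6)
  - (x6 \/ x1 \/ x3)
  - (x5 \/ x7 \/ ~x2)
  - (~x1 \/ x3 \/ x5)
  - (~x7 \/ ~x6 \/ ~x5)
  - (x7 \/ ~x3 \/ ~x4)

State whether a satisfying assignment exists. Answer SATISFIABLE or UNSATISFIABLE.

UNSATISFIABLE

x3 = True:
  propagation gives x2=True, x5=False, x4=False, x7=False; an empty clause results — contradiction.
x3 = False:
  x6 = True:
    propagation gives x7=True, x1=False, x2=True, x5=False; an empty clause results — contradiction.
  x6 = False:
    propagation gives x5=False, x4=False, x7=False, x2=False; an empty clause results — contradiction.
Every branch closes, so no satisfying assignment exists.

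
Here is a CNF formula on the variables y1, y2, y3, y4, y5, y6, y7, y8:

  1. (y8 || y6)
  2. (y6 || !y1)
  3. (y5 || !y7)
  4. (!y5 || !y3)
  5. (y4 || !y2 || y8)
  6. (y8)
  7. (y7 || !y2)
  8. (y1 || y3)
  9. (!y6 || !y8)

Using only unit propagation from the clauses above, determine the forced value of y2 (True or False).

(y8) is a unit clause: y8 = True.
From (!y8 || !y6) and y8 = True: y6 = False.
(y6 || !y1) with y6 = False leaves only !y1, so y1 = False.
(y1 || y3): since y1 = False, the clause reduces to (y3). y3 = True.
(!y3 || !y5): since y3 = True, the clause reduces to (!y5). y5 = False.
From (!y7 || y5) and y5 = False: y7 = False.
(y7 || !y2): since y7 = False, the clause reduces to (!y2). y2 = False.

False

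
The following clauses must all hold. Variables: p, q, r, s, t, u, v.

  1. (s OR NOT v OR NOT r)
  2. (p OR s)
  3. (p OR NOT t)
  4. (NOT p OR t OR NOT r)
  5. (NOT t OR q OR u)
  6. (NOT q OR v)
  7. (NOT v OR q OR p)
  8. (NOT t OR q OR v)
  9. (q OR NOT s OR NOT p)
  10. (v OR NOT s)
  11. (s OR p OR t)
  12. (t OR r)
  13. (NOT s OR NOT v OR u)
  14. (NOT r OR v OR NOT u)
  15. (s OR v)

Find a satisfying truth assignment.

p=T, q=T, r=T, s=T, t=T, u=T, v=T

Branch on p: take p = True.
The remaining clauses are satisfied by q = True, r = True, s = True, t = True, u = True, v = True.
Every clause has at least one true literal under this assignment.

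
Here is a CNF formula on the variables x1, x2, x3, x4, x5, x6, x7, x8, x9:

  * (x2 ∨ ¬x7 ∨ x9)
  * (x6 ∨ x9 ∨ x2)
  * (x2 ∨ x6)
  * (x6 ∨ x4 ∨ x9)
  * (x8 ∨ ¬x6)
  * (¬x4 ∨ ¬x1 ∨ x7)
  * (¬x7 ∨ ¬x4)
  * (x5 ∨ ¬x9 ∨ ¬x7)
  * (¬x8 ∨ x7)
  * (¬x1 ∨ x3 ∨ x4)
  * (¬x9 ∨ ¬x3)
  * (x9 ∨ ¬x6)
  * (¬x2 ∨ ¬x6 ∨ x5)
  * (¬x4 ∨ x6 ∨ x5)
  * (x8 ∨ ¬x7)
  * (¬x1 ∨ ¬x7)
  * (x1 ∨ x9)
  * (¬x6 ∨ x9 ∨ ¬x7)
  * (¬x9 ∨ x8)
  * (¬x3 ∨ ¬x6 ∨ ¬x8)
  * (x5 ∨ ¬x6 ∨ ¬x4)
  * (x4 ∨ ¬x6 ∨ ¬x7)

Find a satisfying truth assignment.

x1 = F, x2 = T, x3 = F, x4 = F, x5 = T, x6 = F, x7 = T, x8 = T, x9 = T

Pure literal: x5 appears only positively; assign x5 = True.
Set x1 = False and propagate.
  then x9 is forced to True.
  then x3 is forced to False.
  then x8 is forced to True.
  then x7 is forced to True.
  then x4 is forced to False.
  then x6 is forced to False.
  then x2 is forced to True.
Every clause has at least one true literal under this assignment.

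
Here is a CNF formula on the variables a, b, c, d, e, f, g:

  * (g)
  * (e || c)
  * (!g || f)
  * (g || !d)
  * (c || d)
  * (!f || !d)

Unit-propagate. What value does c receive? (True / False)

True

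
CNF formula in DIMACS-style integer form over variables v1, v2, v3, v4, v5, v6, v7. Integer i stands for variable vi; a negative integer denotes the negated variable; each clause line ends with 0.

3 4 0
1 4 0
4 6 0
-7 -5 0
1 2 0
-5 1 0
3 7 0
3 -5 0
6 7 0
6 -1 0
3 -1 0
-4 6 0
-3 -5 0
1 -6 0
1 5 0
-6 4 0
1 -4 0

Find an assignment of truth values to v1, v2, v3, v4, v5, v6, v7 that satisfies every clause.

Branch on v1: take v1 = True.
  then v6 is forced to True.
  then v3 is forced to True.
  then v5 is forced to False.
  then v4 is forced to True.
v2, v7 are now unconstrained; take v2 = False, v7 = True.
Check each clause:
  1. {v4, v3} — v3 is true.
  2. {v1, v4} — v1 is true.
  3. {v6, v4} — v4 is true.
  4. {¬v7, ¬v5} — ¬v5 is true.
  5. {v2, v1} — v1 is true.
  6. {v1, ¬v5} — v1 is true.
  7. {v3, v7} — v3 is true.
  8. {v3, ¬v5} — v3 is true.
  9. {v7, v6} — v6 is true.
  10. {¬v1, v6} — v6 is true.
  11. {v3, ¬v1} — v3 is true.
  12. {¬v4, v6} — v6 is true.
  13. {¬v5, ¬v3} — ¬v5 is true.
  14. {¬v6, v1} — v1 is true.
  15. {v1, v5} — v1 is true.
  16. {¬v6, v4} — v4 is true.
  17. {¬v4, v1} — v1 is true.

v1=T  v2=F  v3=T  v4=T  v5=F  v6=T  v7=T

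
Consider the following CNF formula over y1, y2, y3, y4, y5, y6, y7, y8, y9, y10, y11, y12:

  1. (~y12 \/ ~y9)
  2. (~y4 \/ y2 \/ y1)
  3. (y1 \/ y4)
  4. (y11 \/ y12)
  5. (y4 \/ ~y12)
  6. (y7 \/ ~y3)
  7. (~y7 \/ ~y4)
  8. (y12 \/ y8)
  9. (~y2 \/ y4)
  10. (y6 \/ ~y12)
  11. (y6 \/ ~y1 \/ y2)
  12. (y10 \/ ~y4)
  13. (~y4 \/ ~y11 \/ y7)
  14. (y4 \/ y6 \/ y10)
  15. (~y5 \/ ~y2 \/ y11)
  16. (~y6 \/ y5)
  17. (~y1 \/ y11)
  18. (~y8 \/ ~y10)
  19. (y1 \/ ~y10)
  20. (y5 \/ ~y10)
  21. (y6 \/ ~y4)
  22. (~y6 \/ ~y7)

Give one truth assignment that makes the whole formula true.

y1 = True, y2 = False, y3 = False, y4 = False, y5 = True, y6 = True, y7 = False, y8 = True, y9 = False, y10 = False, y11 = True, y12 = False

Check each clause:
  1. (~y9 \/ ~y12) — ~y12 is true.
  2. (y2 \/ y1 \/ ~y4) — y1 is true.
  3. (y1 \/ y4) — y1 is true.
  4. (y12 \/ y11) — y11 is true.
  5. (~y12 \/ y4) — ~y12 is true.
  6. (y7 \/ ~y3) — ~y3 is true.
  7. (~y4 \/ ~y7) — ~y7 is true.
  8. (y8 \/ y12) — y8 is true.
  9. (~y2 \/ y4) — ~y2 is true.
  10. (y6 \/ ~y12) — ~y12 is true.
  11. (y2 \/ ~y1 \/ y6) — y6 is true.
  12. (~y4 \/ y10) — ~y4 is true.
  13. (y7 \/ ~y4 \/ ~y11) — ~y4 is true.
  14. (y6 \/ y10 \/ y4) — y6 is true.
  15. (y11 \/ ~y2 \/ ~y5) — y11 is true.
  16. (~y6 \/ y5) — y5 is true.
  17. (y11 \/ ~y1) — y11 is true.
  18. (~y10 \/ ~y8) — ~y10 is true.
  19. (~y10 \/ y1) — y1 is true.
  20. (~y10 \/ y5) — y5 is true.
  21. (y6 \/ ~y4) — ~y4 is true.
  22. (~y7 \/ ~y6) — ~y7 is true.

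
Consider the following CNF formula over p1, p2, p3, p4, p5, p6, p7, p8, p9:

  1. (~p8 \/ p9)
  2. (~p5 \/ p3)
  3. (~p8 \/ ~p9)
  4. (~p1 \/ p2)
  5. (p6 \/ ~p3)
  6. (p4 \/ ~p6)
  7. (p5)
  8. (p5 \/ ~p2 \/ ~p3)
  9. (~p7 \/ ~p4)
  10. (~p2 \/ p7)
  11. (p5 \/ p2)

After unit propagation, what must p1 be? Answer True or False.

False

Unit clause (p5) sets p5 = True.
(p3 \/ ~p5) with p5 = True leaves only p3, so p3 = True.
(p6 \/ ~p3): since p3 = True, the clause reduces to (p6). p6 = True.
(p4 \/ ~p6) with p6 = True leaves only p4, so p4 = True.
(~p7 \/ ~p4) with p4 = True leaves only ~p7, so p7 = False.
In (~p2 \/ p7), p7 is now false; ~p2 must hold, so p2 = False.
(p2 \/ ~p1) with p2 = False leaves only ~p1, so p1 = False.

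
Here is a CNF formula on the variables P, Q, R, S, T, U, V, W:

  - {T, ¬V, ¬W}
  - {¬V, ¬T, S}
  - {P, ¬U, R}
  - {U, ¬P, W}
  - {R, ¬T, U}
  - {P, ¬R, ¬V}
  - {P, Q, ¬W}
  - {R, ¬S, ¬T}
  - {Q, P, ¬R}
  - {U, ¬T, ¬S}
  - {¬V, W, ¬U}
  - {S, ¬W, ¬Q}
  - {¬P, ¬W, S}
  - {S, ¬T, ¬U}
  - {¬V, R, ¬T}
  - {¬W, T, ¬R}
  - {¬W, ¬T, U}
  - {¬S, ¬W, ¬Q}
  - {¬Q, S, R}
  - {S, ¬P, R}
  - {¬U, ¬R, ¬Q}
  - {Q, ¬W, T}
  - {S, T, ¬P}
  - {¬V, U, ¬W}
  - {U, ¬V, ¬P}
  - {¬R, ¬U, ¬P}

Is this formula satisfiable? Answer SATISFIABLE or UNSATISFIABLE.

SATISFIABLE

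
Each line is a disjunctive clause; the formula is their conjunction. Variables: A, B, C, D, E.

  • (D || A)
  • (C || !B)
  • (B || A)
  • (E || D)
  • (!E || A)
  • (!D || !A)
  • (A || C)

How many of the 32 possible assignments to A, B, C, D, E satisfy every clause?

The models are:
  A=0 B=1 C=1 D=1 E=0
  A=1 B=0 C=0 D=0 E=1
  A=1 B=0 C=1 D=0 E=1
  A=1 B=1 C=1 D=0 E=1
That's 4 in total.

4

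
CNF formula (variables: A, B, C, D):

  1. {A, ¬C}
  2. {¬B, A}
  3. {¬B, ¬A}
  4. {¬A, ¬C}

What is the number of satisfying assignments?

Satisfying assignments:
  A=F B=F C=F D=F
  A=F B=F C=F D=T
  A=T B=F C=F D=F
  A=T B=F C=F D=T
Count: 4.

4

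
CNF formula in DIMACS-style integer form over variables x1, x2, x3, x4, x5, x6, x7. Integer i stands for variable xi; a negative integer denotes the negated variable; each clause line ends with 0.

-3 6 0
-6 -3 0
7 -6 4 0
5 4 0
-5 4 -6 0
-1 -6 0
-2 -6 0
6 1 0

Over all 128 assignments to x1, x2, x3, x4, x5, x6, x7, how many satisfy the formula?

16

Split on x6, then x4.
  x6=T, x4=T: remaining (x1,x2,x3,x5,x7) ∈ {(F,F,F,F,F); (F,F,F,F,T); (F,F,F,T,F); (F,F,F,T,T)} — 4.
  x6=T, x4=F: a clause becomes empty — 0.
  x6=F, x4=T: forces x1=T; x3=F; x2, x5, x7 free → 2^3 = 8.
  x6=F, x4=F: remaining (x1,x2,x3,x5,x7) ∈ {(T,F,F,T,F); (T,F,F,T,T); (T,T,F,T,F); (T,T,F,T,T)} — 4.
Total: 4 + 0 + 8 + 4 = 16.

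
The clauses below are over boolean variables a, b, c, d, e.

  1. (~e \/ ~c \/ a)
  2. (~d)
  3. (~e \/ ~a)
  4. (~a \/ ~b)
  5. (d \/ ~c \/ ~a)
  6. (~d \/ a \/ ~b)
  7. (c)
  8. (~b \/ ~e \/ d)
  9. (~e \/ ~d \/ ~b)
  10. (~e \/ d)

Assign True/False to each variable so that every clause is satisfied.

a = 0, b = 0, c = 1, d = 0, e = 0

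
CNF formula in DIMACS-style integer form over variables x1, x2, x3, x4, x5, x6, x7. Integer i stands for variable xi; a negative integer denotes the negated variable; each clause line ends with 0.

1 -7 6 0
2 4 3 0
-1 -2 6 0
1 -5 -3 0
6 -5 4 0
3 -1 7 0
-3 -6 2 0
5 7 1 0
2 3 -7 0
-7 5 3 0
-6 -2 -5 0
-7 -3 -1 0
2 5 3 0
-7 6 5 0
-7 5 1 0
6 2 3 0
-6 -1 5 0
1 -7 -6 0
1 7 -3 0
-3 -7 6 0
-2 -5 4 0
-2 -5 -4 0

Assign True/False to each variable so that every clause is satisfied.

x1=1, x2=0, x3=1, x4=1, x5=1, x6=0, x7=0

Check each clause:
  1. (!x7 || x6 || x1) — !x7 is true.
  2. (x3 || x2 || x4) — x3 is true.
  3. (!x1 || !x2 || x6) — !x2 is true.
  4. (x1 || !x5 || !x3) — x1 is true.
  5. (!x5 || x6 || x4) — x4 is true.
  6. (!x1 || x7 || x3) — x3 is true.
  7. (!x6 || !x3 || x2) — !x6 is true.
  8. (x7 || x5 || x1) — x1 is true.
  9. (!x7 || x2 || x3) — !x7 is true.
  10. (!x7 || x5 || x3) — !x7 is true.
  11. (!x5 || !x6 || !x2) — !x6 is true.
  12. (!x1 || !x7 || !x3) — !x7 is true.
  13. (x2 || x3 || x5) — x3 is true.
  14. (!x7 || x5 || x6) — !x7 is true.
  15. (x1 || x5 || !x7) — x1 is true.
  16. (x2 || x3 || x6) — x3 is true.
  17. (x5 || !x6 || !x1) — !x6 is true.
  18. (x1 || !x7 || !x6) — x1 is true.
  19. (x7 || x1 || !x3) — x1 is true.
  20. (!x3 || x6 || !x7) — !x7 is true.
  21. (!x5 || x4 || !x2) — x4 is true.
  22. (!x5 || !x4 || !x2) — !x2 is true.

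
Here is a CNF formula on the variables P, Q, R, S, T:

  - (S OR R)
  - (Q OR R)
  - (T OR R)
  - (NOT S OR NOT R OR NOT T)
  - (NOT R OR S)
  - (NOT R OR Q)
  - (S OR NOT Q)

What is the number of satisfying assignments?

Satisfying assignments:
  P=0 Q=1 R=0 S=1 T=1
  P=0 Q=1 R=1 S=1 T=0
  P=1 Q=1 R=0 S=1 T=1
  P=1 Q=1 R=1 S=1 T=0
That's 4 in total.

4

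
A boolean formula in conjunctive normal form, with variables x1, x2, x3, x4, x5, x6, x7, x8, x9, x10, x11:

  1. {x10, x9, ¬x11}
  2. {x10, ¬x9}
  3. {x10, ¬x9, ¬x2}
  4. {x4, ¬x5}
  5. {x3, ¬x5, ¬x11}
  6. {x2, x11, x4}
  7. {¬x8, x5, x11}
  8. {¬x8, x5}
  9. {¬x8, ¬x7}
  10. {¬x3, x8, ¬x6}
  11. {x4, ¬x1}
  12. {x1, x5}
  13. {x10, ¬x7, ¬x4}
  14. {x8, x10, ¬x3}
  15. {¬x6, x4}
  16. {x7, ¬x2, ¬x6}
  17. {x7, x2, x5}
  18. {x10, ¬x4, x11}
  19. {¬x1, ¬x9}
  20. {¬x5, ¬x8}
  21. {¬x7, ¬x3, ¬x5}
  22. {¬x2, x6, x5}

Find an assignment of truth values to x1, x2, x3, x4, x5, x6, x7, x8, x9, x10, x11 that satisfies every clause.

x1=False, x2=True, x3=True, x4=True, x5=True, x6=False, x7=False, x8=False, x9=False, x10=True, x11=False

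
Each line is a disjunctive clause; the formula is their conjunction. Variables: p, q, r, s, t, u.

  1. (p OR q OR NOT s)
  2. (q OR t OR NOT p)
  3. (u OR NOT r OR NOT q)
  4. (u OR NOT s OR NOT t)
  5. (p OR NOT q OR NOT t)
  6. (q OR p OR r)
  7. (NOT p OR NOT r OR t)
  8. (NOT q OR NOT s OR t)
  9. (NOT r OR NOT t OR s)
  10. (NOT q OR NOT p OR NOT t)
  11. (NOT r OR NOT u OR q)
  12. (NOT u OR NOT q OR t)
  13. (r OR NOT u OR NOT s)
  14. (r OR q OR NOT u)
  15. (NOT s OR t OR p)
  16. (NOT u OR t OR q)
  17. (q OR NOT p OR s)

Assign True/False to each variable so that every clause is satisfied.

Try p = False.
For the remaining variables, q = False, r = True, s = False, t = False, u = False works.

p=0, q=0, r=1, s=0, t=0, u=0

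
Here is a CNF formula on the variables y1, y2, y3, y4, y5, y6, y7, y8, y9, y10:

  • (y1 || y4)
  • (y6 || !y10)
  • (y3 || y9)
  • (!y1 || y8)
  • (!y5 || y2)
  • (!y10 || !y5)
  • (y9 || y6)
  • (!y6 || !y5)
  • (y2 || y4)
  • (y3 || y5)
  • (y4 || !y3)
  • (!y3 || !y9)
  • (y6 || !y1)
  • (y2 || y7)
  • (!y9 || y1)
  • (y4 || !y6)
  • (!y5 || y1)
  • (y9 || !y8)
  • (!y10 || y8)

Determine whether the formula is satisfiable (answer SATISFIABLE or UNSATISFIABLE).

SATISFIABLE

y4 occurs only positively in the remaining clauses — set y4 = True.
y7 occurs only positively in the remaining clauses — set y7 = True.
Branch on y1: take y1 = False.
  then y9 is forced to False.
  then y3 is forced to True.
  then y6 is forced to True.
  then y5 is forced to False.
  then y8 is forced to False.
  then y10 is forced to False.
y2 is now unconstrained; take y2 = False.
So y1=False, y2=False, y3=True, y4=True, y5=False, y6=True, y7=True, y8=False, y9=False, y10=False is a satisfying assignment.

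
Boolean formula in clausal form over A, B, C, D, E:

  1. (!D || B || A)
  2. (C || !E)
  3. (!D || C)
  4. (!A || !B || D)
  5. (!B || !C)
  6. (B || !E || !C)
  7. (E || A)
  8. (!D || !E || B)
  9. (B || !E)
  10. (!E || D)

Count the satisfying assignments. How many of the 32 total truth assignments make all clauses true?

3

The models are:
  A=T B=F C=F D=F E=F
  A=T B=F C=T D=F E=F
  A=T B=F C=T D=T E=F
That's 3 in total.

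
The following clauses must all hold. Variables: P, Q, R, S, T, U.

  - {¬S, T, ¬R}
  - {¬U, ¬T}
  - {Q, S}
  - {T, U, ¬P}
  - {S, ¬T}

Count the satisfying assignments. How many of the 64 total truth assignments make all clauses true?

Case analysis on T and S:
  T=T, S=T: forces U=F; P, Q, R free → 2^3 = 8.
  T=T, S=F: a clause becomes empty — 0.
  T=F, S=T: Q free; 3 ways for (P,R,U) × 2^1 = 6.
  T=F, S=F: R free; 3 ways for (P,Q,U) × 2^1 = 6.
Total: 8 + 0 + 6 + 6 = 20.

20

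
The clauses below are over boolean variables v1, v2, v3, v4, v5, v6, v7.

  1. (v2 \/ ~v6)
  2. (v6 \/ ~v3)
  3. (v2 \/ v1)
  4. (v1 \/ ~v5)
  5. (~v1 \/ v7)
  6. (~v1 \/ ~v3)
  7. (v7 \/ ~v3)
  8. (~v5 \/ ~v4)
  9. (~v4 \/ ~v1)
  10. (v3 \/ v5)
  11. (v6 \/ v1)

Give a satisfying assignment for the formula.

v2 occurs only positively in the remaining clauses — set v2 = True.
v4 occurs only negated in the remaining clauses — set v4 = False.
Set v1 = False and propagate.
  then v5 is forced to False.
  then v3 is forced to True.
  then v6 is forced to True.
  then v7 is forced to True.
Check each clause:
  1. (v2 \/ ~v6) — v2 is true.
  2. (~v3 \/ v6) — v6 is true.
  3. (v1 \/ v2) — v2 is true.
  4. (v1 \/ ~v5) — ~v5 is true.
  5. (v7 \/ ~v1) — ~v1 is true.
  6. (~v3 \/ ~v1) — ~v1 is true.
  7. (~v3 \/ v7) — v7 is true.
  8. (~v5 \/ ~v4) — ~v5 is true.
  9. (~v4 \/ ~v1) — ~v4 is true.
  10. (v5 \/ v3) — v3 is true.
  11. (v1 \/ v6) — v6 is true.

v1=0, v2=1, v3=1, v4=0, v5=0, v6=1, v7=1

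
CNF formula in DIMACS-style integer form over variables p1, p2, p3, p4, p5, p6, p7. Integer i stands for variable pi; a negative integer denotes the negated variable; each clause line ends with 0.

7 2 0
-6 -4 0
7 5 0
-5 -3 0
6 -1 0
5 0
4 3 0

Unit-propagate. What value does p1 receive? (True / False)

False

(p5) is a unit clause: p5 = True.
From (~p3 | ~p5) and p5 = True: p3 = False.
(p3 | p4) with p3 = False leaves only p4, so p4 = True.
(~p6 | ~p4) with p4 = True leaves only ~p6, so p6 = False.
From (p6 | ~p1) and p6 = False: p1 = False.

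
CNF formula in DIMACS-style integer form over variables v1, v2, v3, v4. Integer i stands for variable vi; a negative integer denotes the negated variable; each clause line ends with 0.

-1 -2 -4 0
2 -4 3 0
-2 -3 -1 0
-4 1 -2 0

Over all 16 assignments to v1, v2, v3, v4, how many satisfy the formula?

9

Split on v2, then v1.
  v2=1, v1=1: remaining (v3,v4) ∈ {(0,0)} — 1.
  v2=1, v1=0: remaining (v3,v4) ∈ {(0,0); (1,0)} — 2.
  v2=0, v1=1: remaining (v3,v4) ∈ {(0,0); (1,0); (1,1)} — 3.
  v2=0, v1=0: remaining (v3,v4) ∈ {(0,0); (1,0); (1,1)} — 3.
Total: 1 + 2 + 3 + 3 = 9.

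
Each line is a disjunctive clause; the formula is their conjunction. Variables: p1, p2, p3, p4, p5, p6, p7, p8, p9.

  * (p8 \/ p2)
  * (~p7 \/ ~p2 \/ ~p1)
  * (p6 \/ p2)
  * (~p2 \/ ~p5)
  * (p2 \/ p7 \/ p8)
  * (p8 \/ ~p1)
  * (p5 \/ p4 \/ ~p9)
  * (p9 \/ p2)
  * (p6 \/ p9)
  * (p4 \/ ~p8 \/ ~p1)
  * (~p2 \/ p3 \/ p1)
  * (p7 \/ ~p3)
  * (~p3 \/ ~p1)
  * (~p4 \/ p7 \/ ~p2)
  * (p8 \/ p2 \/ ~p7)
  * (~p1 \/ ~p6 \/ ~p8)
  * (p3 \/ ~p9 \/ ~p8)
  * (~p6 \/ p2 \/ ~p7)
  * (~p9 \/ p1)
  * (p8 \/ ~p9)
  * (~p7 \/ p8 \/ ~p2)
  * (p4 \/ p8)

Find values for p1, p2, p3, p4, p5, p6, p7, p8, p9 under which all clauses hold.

p1=F, p2=T, p3=T, p4=F, p5=F, p6=T, p7=T, p8=T, p9=F

Try p1 = False.
  then p9 is forced to False.
  then p2 is forced to True.
  then p5 is forced to False.
  then p6 is forced to True.
  then p3 is forced to True.
  then p7 is forced to True.
  then p8 is forced to True.
p4 is now unconstrained; take p4 = False.
Every clause has at least one true literal under this assignment.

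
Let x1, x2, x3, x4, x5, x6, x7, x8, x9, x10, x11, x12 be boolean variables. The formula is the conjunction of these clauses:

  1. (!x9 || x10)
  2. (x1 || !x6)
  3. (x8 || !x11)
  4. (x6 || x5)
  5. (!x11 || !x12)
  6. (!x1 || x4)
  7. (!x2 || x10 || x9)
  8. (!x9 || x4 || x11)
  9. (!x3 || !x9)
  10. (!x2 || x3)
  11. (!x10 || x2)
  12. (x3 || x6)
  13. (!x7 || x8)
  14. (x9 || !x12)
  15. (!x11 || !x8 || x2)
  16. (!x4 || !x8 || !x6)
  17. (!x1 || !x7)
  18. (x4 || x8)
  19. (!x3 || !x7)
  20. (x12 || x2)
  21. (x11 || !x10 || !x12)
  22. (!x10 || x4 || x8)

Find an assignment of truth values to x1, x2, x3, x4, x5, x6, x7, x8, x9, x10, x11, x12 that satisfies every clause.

x5 occurs only positively in the remaining clauses — set x5 = True.
Pure literal: x7 appears only negated; assign x7 = False.
Try x1 = True.
  then x4 is forced to True.
Branch on x2: take x2 = True.
  then x3 is forced to True.
  then x9 is forced to False.
  then x10 is forced to True.
  then x12 is forced to False.
Branch on x6: take x6 = False.
For the remaining variables, x8 = True, x11 = True works.
Check each clause:
  1. (!x9 || x10) — x10 is true.
  2. (!x6 || x1) — x1 is true.
  3. (!x11 || x8) — x8 is true.
  4. (x6 || x5) — x5 is true.
  5. (!x12 || !x11) — !x12 is true.
  6. (!x1 || x4) — x4 is true.
  7. (!x2 || x9 || x10) — x10 is true.
  8. (!x9 || x11 || x4) — x11 is true.
  9. (!x9 || !x3) — !x9 is true.
  10. (!x2 || x3) — x3 is true.
  11. (!x10 || x2) — x2 is true.
  12. (x6 || x3) — x3 is true.
  13. (!x7 || x8) — x8 is true.
  14. (!x12 || x9) — !x12 is true.
  15. (!x8 || x2 || !x11) — x2 is true.
  16. (!x8 || !x6 || !x4) — !x6 is true.
  17. (!x7 || !x1) — !x7 is true.
  18. (x8 || x4) — x8 is true.
  19. (!x3 || !x7) — !x7 is true.
  20. (x12 || x2) — x2 is true.
  21. (!x12 || !x10 || x11) — x11 is true.
  22. (x4 || !x10 || x8) — x8 is true.

x1=True, x2=True, x3=True, x4=True, x5=True, x6=False, x7=False, x8=True, x9=False, x10=True, x11=True, x12=False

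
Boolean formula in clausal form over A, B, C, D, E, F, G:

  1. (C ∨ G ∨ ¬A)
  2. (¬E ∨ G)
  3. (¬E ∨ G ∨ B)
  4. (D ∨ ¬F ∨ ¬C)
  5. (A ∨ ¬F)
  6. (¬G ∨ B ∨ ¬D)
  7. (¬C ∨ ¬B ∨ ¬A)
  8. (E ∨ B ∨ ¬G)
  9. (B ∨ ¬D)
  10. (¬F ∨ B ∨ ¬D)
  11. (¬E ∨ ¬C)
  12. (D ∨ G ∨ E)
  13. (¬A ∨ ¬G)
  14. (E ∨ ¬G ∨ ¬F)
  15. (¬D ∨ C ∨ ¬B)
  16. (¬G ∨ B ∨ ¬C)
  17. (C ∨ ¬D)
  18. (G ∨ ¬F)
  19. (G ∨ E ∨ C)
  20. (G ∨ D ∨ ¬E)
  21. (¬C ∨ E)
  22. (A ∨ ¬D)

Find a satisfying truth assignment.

Pure literal: F appears only negated; assign F = False.
Try A = False.
  then D is forced to False.
For the remaining variables, B = False, C = False, E = True, G = True works.
Check each clause:
  1. (G ∨ ¬A ∨ C) — ¬A is true.
  2. (G ∨ ¬E) — G is true.
  3. (B ∨ ¬E ∨ G) — G is true.
  4. (¬F ∨ ¬C ∨ D) — ¬F is true.
  5. (¬F ∨ A) — ¬F is true.
  6. (¬G ∨ ¬D ∨ B) — ¬D is true.
  7. (¬C ∨ ¬A ∨ ¬B) — ¬C is true.
  8. (B ∨ E ∨ ¬G) — E is true.
  9. (¬D ∨ B) — ¬D is true.
  10. (B ∨ ¬F ∨ ¬D) — ¬F is true.
  11. (¬E ∨ ¬C) — ¬C is true.
  12. (D ∨ E ∨ G) — E is true.
  13. (¬A ∨ ¬G) — ¬A is true.
  14. (¬F ∨ E ∨ ¬G) — ¬F is true.
  15. (¬D ∨ C ∨ ¬B) — ¬D is true.
  16. (¬G ∨ B ∨ ¬C) — ¬C is true.
  17. (¬D ∨ C) — ¬D is true.
  18. (¬F ∨ G) — ¬F is true.
  19. (E ∨ C ∨ G) — E is true.
  20. (G ∨ ¬E ∨ D) — G is true.
  21. (¬C ∨ E) — ¬C is true.
  22. (¬D ∨ A) — ¬D is true.

A=False, B=False, C=False, D=False, E=True, F=False, G=True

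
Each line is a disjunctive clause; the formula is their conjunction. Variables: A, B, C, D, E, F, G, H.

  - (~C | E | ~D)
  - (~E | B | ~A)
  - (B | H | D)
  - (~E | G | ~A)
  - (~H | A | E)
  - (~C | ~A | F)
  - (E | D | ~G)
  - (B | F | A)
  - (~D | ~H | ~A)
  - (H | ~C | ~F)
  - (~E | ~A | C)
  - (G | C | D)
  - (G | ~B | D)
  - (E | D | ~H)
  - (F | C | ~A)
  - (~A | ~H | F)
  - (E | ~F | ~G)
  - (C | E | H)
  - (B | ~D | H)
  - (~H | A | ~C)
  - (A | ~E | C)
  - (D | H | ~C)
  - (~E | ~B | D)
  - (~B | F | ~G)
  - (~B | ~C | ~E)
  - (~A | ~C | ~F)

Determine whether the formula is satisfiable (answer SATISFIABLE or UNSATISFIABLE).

A = True:
  C = True:
    propagation gives F=True; an empty clause results — contradiction.
  C = False:
    propagation gives E=False, F=True, G=False, D=True; an empty clause results — contradiction.
A = False:
  D = True:
    C = True:
      propagation gives E=True, H=False, F=False; contradiction.
    C = False:
      propagation gives E=False, H=False; contradiction.
  D = False:
    E = True:
      propagation gives C=True, H=False; contradiction.
    E = False:
      propagation gives H=False, B=True, G=False; contradiction.
Every branch closes, so no satisfying assignment exists.

UNSATISFIABLE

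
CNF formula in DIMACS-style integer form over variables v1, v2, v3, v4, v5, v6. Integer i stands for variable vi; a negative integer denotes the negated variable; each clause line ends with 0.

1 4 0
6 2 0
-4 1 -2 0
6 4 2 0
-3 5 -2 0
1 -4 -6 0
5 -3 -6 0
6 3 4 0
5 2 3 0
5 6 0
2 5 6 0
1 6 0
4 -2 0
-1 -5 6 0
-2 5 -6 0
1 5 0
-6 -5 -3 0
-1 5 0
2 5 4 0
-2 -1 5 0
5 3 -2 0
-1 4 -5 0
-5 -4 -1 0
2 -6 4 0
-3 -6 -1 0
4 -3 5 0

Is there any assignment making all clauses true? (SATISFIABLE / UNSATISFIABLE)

v5 = True:
  v4 = True:
    propagation gives v1=False, v2=False, v6=True; an empty clause results — contradiction.
  v4 = False:
    propagation gives v1=True; an empty clause results — contradiction.
v5 = False:
  propagation gives v6=True, v3=False, v2=True; an empty clause results — contradiction.
Every branch closes, so no satisfying assignment exists.

UNSATISFIABLE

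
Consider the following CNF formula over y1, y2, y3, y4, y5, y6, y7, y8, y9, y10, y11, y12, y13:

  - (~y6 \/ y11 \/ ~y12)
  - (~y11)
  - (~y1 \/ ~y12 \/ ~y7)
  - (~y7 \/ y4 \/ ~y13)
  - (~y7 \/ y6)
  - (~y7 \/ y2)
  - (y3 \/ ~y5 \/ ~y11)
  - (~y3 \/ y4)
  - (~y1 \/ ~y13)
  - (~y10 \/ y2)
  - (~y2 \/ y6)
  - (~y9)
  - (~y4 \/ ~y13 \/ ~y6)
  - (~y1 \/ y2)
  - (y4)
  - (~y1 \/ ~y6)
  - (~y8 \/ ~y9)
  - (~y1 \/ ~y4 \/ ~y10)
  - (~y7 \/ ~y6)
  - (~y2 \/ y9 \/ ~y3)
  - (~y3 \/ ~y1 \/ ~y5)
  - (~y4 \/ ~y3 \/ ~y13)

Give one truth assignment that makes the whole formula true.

y1=0, y2=0, y3=0, y4=1, y5=0, y6=0, y7=0, y8=0, y9=0, y10=0, y11=0, y12=0, y13=1

Check each clause:
  1. (y11 \/ ~y6 \/ ~y12) — ~y6 is true.
  2. (~y11) — ~y11 is true.
  3. (~y7 \/ ~y12 \/ ~y1) — ~y7 is true.
  4. (~y7 \/ ~y13 \/ y4) — ~y7 is true.
  5. (~y7 \/ y6) — ~y7 is true.
  6. (~y7 \/ y2) — ~y7 is true.
  7. (~y11 \/ ~y5 \/ y3) — ~y11 is true.
  8. (~y3 \/ y4) — y4 is true.
  9. (~y13 \/ ~y1) — ~y1 is true.
  10. (y2 \/ ~y10) — ~y10 is true.
  11. (y6 \/ ~y2) — ~y2 is true.
  12. (~y9) — ~y9 is true.
  13. (~y4 \/ ~y6 \/ ~y13) — ~y6 is true.
  14. (~y1 \/ y2) — ~y1 is true.
  15. (y4) — y4 is true.
  16. (~y1 \/ ~y6) — ~y6 is true.
  17. (~y8 \/ ~y9) — ~y8 is true.
  18. (~y4 \/ ~y1 \/ ~y10) — ~y10 is true.
  19. (~y6 \/ ~y7) — ~y7 is true.
  20. (~y2 \/ y9 \/ ~y3) — ~y3 is true.
  21. (~y1 \/ ~y5 \/ ~y3) — ~y5 is true.
  22. (~y3 \/ ~y13 \/ ~y4) — ~y3 is true.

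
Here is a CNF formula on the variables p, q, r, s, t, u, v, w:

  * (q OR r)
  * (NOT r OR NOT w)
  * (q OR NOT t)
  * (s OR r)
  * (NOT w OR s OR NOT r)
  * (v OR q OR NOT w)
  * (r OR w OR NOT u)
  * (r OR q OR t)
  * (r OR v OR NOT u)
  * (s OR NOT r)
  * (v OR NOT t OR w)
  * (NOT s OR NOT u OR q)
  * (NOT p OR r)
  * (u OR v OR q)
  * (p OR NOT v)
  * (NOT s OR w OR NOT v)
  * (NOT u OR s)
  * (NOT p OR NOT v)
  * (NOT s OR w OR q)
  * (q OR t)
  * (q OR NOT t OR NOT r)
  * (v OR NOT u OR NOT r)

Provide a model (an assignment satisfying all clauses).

p = False, q = True, r = True, s = True, t = False, u = False, v = False, w = False

Check each clause:
  1. (r OR q) — q is true.
  2. (NOT r OR NOT w) — NOT w is true.
  3. (q OR NOT t) — q is true.
  4. (s OR r) — r is true.
  5. (NOT w OR s OR NOT r) — NOT w is true.
  6. (NOT w OR v OR q) — NOT w is true.
  7. (w OR NOT u OR r) — NOT u is true.
  8. (q OR r OR t) — q is true.
  9. (r OR NOT u OR v) — NOT u is true.
  10. (NOT r OR s) — s is true.
  11. (NOT t OR w OR v) — NOT t is true.
  12. (NOT u OR q OR NOT s) — q is true.
  13. (r OR NOT p) — r is true.
  14. (v OR u OR q) — q is true.
  15. (NOT v OR p) — NOT v is true.
  16. (NOT v OR w OR NOT s) — NOT v is true.
  17. (NOT u OR s) — NOT u is true.
  18. (NOT v OR NOT p) — NOT v is true.
  19. (q OR w OR NOT s) — q is true.
  20. (t OR q) — q is true.
  21. (NOT t OR q OR NOT r) — q is true.
  22. (NOT u OR v OR NOT r) — NOT u is true.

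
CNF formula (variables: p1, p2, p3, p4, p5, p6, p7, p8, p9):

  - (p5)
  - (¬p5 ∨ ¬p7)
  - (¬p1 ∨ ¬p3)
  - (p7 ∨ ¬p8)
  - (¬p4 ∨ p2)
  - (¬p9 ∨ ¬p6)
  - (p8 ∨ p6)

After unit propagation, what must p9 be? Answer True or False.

Unit clause (p5) sets p5 = True.
(¬p5 ∨ ¬p7) with p5 = True leaves only ¬p7, so p7 = False.
(¬p8 ∨ p7): since p7 = False, the clause reduces to (¬p8). p8 = False.
From (p8 ∨ p6) and p8 = False: p6 = True.
From (¬p6 ∨ ¬p9) and p6 = True: p9 = False.

False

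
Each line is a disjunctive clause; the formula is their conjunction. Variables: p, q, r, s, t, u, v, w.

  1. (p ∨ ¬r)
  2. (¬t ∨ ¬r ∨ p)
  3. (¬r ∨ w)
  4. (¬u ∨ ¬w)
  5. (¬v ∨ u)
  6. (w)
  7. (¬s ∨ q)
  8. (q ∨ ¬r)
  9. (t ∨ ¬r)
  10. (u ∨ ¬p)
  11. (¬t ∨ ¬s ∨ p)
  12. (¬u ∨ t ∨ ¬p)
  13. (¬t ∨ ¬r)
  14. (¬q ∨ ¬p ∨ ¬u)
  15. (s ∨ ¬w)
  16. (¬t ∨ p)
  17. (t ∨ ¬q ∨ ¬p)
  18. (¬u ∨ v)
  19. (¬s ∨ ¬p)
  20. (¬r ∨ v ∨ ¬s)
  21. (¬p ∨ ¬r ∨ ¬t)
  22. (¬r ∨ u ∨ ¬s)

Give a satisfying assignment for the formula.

p=0, q=1, r=0, s=1, t=0, u=0, v=0, w=1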